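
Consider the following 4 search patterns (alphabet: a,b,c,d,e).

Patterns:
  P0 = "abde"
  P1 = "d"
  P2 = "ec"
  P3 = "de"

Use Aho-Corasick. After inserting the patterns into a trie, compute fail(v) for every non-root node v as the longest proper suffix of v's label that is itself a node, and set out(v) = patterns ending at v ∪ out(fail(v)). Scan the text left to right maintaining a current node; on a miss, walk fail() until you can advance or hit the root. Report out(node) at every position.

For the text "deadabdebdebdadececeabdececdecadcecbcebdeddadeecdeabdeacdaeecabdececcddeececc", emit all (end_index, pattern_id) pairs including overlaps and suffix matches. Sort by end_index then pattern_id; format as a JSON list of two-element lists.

Build:
Trie (insert patterns):
  0='ε' goto a→1 d→5 e→6
  1='a' goto b→2
  2='ab' goto d→3
  3='abd' goto e→4
  4='abde' goto ·  ←P0
  5='d' goto e→8  ←P1
  6='e' goto c→7
  7='ec' goto ·  ←P2
  8='de' goto ·  ←P3

Failure links (BFS by depth):
  fail(1) 'a': from fail(0)=0 chase 'a': 0 ⇒ 0;  out=∅∪out(0)=∅
  fail(5) 'd': from fail(0)=0 chase 'd': 0 ⇒ 0;  out={1}∪out(0)={1}
  fail(6) 'e': from fail(0)=0 chase 'e': 0 ⇒ 0;  out=∅∪out(0)=∅
  fail(2) 'ab': from fail(1)=0 chase 'b': 0 ⇒ 0;  out=∅∪out(0)=∅
  fail(7) 'ec': from fail(6)=0 chase 'c': 0 ⇒ 0;  out={2}∪out(0)={2}
  fail(8) 'de': from fail(5)=0 chase 'e': 0 ⇒ 6;  out={3}∪out(6)={3}
  fail(3) 'abd': from fail(2)=0 chase 'd': 0 ⇒ 5;  out=∅∪out(5)={1}
  fail(4) 'abde': from fail(3)=5 chase 'e': 5 ⇒ 8;  out={0}∪out(8)={0,3}

Run:
i=0 'd': node 0→5  emit P1@[0:0]
i=1 'e': node 5→8  emit P3@[0:1]
i=2 'a': node 8→1 (fail-walked)
i=3 'd': node 1→5 (fail-walked)  emit P1@[3:3]
i=4 'a': node 5→1 (fail-walked)
i=5 'b': node 1→2
i=6 'd': node 2→3  emit P1@[6:6]
i=7 'e': node 3→4  emit P0@[4:7],P3@[6:7]
i=8 'b': node 4→0 (fail-walked)
i=9 'd': node 0→5  emit P1@[9:9]
i=10 'e': node 5→8  emit P3@[9:10]
i=11 'b': node 8→0 (fail-walked)
i=12 'd': node 0→5  emit P1@[12:12]
i=13 'a': node 5→1 (fail-walked)
i=14 'd': node 1→5 (fail-walked)  emit P1@[14:14]
i=15 'e': node 5→8  emit P3@[14:15]
i=16 'c': node 8→7 (fail-walked)  emit P2@[15:16]
i=17 'e': node 7→6 (fail-walked)
i=18 'c': node 6→7  emit P2@[17:18]
i=19 'e': node 7→6 (fail-walked)
i=20 'a': node 6→1 (fail-walked)
i=21 'b': node 1→2
i=22 'd': node 2→3  emit P1@[22:22]
i=23 'e': node 3→4  emit P0@[20:23],P3@[22:23]
i=24 'c': node 4→7 (fail-walked)  emit P2@[23:24]
i=25 'e': node 7→6 (fail-walked)
i=26 'c': node 6→7  emit P2@[25:26]
i=27 'd': node 7→5 (fail-walked)  emit P1@[27:27]
i=28 'e': node 5→8  emit P3@[27:28]
i=29 'c': node 8→7 (fail-walked)  emit P2@[28:29]
i=30 'a': node 7→1 (fail-walked)
i=31 'd': node 1→5 (fail-walked)  emit P1@[31:31]
i=32 'c': node 5→0 (fail-walked)
i=33 'e': node 0→6
i=34 'c': node 6→7  emit P2@[33:34]
i=35 'b': node 7→0 (fail-walked)
i=36 'c': node 0→0
i=37 'e': node 0→6
i=38 'b': node 6→0 (fail-walked)
i=39 'd': node 0→5  emit P1@[39:39]
i=40 'e': node 5→8  emit P3@[39:40]
i=41 'd': node 8→5 (fail-walked)  emit P1@[41:41]
i=42 'd': node 5→5 (fail-walked)  emit P1@[42:42]
i=43 'a': node 5→1 (fail-walked)
i=44 'd': node 1→5 (fail-walked)  emit P1@[44:44]
i=45 'e': node 5→8  emit P3@[44:45]
i=46 'e': node 8→6 (fail-walked)
i=47 'c': node 6→7  emit P2@[46:47]
i=48 'd': node 7→5 (fail-walked)  emit P1@[48:48]
i=49 'e': node 5→8  emit P3@[48:49]
i=50 'a': node 8→1 (fail-walked)
i=51 'b': node 1→2
i=52 'd': node 2→3  emit P1@[52:52]
i=53 'e': node 3→4  emit P0@[50:53],P3@[52:53]
i=54 'a': node 4→1 (fail-walked)
i=55 'c': node 1→0 (fail-walked)
i=56 'd': node 0→5  emit P1@[56:56]
i=57 'a': node 5→1 (fail-walked)
i=58 'e': node 1→6 (fail-walked)
i=59 'e': node 6→6 (fail-walked)
i=60 'c': node 6→7  emit P2@[59:60]
i=61 'a': node 7→1 (fail-walked)
i=62 'b': node 1→2
i=63 'd': node 2→3  emit P1@[63:63]
i=64 'e': node 3→4  emit P0@[61:64],P3@[63:64]
i=65 'c': node 4→7 (fail-walked)  emit P2@[64:65]
i=66 'e': node 7→6 (fail-walked)
i=67 'c': node 6→7  emit P2@[66:67]
i=68 'c': node 7→0 (fail-walked)
i=69 'd': node 0→5  emit P1@[69:69]
i=70 'd': node 5→5 (fail-walked)  emit P1@[70:70]
i=71 'e': node 5→8  emit P3@[70:71]
i=72 'e': node 8→6 (fail-walked)
i=73 'c': node 6→7  emit P2@[72:73]
i=74 'e': node 7→6 (fail-walked)
i=75 'c': node 6→7  emit P2@[74:75]
i=76 'c': node 7→0 (fail-walked)

All matches (sorted): [[0,1],[1,3],[3,1],[6,1],[7,0],[7,3],[9,1],[10,3],[12,1],[14,1],[15,3],[16,2],[18,2],[22,1],[23,0],[23,3],[24,2],[26,2],[27,1],[28,3],[29,2],[31,1],[34,2],[39,1],[40,3],[41,1],[42,1],[44,1],[45,3],[47,2],[48,1],[49,3],[52,1],[53,0],[53,3],[56,1],[60,2],[63,1],[64,0],[64,3],[65,2],[67,2],[69,1],[70,1],[71,3],[73,2],[75,2]]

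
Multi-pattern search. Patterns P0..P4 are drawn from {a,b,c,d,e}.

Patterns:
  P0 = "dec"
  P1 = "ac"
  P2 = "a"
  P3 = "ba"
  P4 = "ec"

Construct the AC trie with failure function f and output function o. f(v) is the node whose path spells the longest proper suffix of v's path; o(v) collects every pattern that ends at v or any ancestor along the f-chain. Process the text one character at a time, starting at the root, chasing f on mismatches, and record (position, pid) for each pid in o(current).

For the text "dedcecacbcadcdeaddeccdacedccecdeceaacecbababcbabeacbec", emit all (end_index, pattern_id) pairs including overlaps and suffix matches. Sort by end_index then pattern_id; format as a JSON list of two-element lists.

Construct AC machine:
Trie nodes:
  n0 'ε': a→4 b→6 d→1 e→8
  n1 'd': e→2
  n2 'de': c→3
  n3 'dec': ·  ←P0
  n4 'a': c→5  ←P2
  n5 'ac': ·  ←P1
  n6 'b': a→7
  n7 'ba': ·  ←P3
  n8 'e': c→9
  n9 'ec': ·  ←P4

Failure links (BFS by depth):
  fail(1) 'd': from fail(0)=0 chase 'd': 0 ⇒ 0;  out=∅∪out(0)=∅
  fail(4) 'a': from fail(0)=0 chase 'a': 0 ⇒ 0;  out={2}∪out(0)={2}
  fail(6) 'b': from fail(0)=0 chase 'b': 0 ⇒ 0;  out=∅∪out(0)=∅
  fail(8) 'e': from fail(0)=0 chase 'e': 0 ⇒ 0;  out=∅∪out(0)=∅
  fail(2) 'de': from fail(1)=0 chase 'e': 0 ⇒ 8;  out=∅∪out(8)=∅
  fail(5) 'ac': from fail(4)=0 chase 'c': 0 ⇒ 0;  out={1}∪out(0)={1}
  fail(7) 'ba': from fail(6)=0 chase 'a': 0 ⇒ 4;  out={3}∪out(4)={2,3}
  fail(9) 'ec': from fail(8)=0 chase 'c': 0 ⇒ 0;  out={4}∪out(0)={4}
  fail(3) 'dec': from fail(2)=8 chase 'c': 8 ⇒ 9;  out={0}∪out(9)={0,4}

Scan:
[0] read 'd'  n0⇒n1
[1] read 'e'  n1⇒n2
[2] read 'd'  n2⇒n1 (fail-walked)
[3] read 'c'  n1⇒n0 (fail-walked)
[4] read 'e'  n0⇒n8
[5] read 'c'  n8⇒n9  emit P4@[4:5]
[6] read 'a'  n9⇒n4 (fail-walked)  emit P2@[6:6]
[7] read 'c'  n4⇒n5  emit P1@[6:7]
[8] read 'b'  n5⇒n6 (fail-walked)
[9] read 'c'  n6⇒n0 (fail-walked)
[10] read 'a'  n0⇒n4  emit P2@[10:10]
[11] read 'd'  n4⇒n1 (fail-walked)
[12] read 'c'  n1⇒n0 (fail-walked)
[13] read 'd'  n0⇒n1
[14] read 'e'  n1⇒n2
[15] read 'a'  n2⇒n4 (fail-walked)  emit P2@[15:15]
[16] read 'd'  n4⇒n1 (fail-walked)
[17] read 'd'  n1⇒n1 (fail-walked)
[18] read 'e'  n1⇒n2
[19] read 'c'  n2⇒n3  emit P0@[17:19],P4@[18:19]
[20] read 'c'  n3⇒n0 (fail-walked)
[21] read 'd'  n0⇒n1
[22] read 'a'  n1⇒n4 (fail-walked)  emit P2@[22:22]
[23] read 'c'  n4⇒n5  emit P1@[22:23]
[24] read 'e'  n5⇒n8 (fail-walked)
[25] read 'd'  n8⇒n1 (fail-walked)
[26] read 'c'  n1⇒n0 (fail-walked)
[27] read 'c'  n0⇒n0
[28] read 'e'  n0⇒n8
[29] read 'c'  n8⇒n9  emit P4@[28:29]
[30] read 'd'  n9⇒n1 (fail-walked)
[31] read 'e'  n1⇒n2
[32] read 'c'  n2⇒n3  emit P0@[30:32],P4@[31:32]
[33] read 'e'  n3⇒n8 (fail-walked)
[34] read 'a'  n8⇒n4 (fail-walked)  emit P2@[34:34]
[35] read 'a'  n4⇒n4 (fail-walked)  emit P2@[35:35]
[36] read 'c'  n4⇒n5  emit P1@[35:36]
[37] read 'e'  n5⇒n8 (fail-walked)
[38] read 'c'  n8⇒n9  emit P4@[37:38]
[39] read 'b'  n9⇒n6 (fail-walked)
[40] read 'a'  n6⇒n7  emit P2@[40:40],P3@[39:40]
[41] read 'b'  n7⇒n6 (fail-walked)
[42] read 'a'  n6⇒n7  emit P2@[42:42],P3@[41:42]
[43] read 'b'  n7⇒n6 (fail-walked)
[44] read 'c'  n6⇒n0 (fail-walked)
[45] read 'b'  n0⇒n6
[46] read 'a'  n6⇒n7  emit P2@[46:46],P3@[45:46]
[47] read 'b'  n7⇒n6 (fail-walked)
[48] read 'e'  n6⇒n8 (fail-walked)
[49] read 'a'  n8⇒n4 (fail-walked)  emit P2@[49:49]
[50] read 'c'  n4⇒n5  emit P1@[49:50]
[51] read 'b'  n5⇒n6 (fail-walked)
[52] read 'e'  n6⇒n8 (fail-walked)
[53] read 'c'  n8⇒n9  emit P4@[52:53]

Result: [[5,4],[6,2],[7,1],[10,2],[15,2],[19,0],[19,4],[22,2],[23,1],[29,4],[32,0],[32,4],[34,2],[35,2],[36,1],[38,4],[40,2],[40,3],[42,2],[42,3],[46,2],[46,3],[49,2],[50,1],[53,4]]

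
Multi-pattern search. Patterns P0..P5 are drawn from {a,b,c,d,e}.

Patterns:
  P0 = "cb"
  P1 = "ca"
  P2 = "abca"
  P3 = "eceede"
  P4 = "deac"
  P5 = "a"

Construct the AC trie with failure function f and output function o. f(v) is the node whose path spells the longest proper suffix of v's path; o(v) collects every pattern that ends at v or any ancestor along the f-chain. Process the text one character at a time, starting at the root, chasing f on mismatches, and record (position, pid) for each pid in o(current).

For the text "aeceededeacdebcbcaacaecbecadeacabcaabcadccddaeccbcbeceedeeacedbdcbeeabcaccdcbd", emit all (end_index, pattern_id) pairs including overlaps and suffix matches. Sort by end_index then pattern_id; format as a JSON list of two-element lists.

Build:
Trie nodes:
  n0 'ε': a→4 c→1 d→14 e→8
  n1 'c': a→3 b→2
  n2 'cb': ·  [P0 ends]
  n3 'ca': ·  [P1 ends]
  n4 'a': b→5  [P5 ends]
  n5 'ab': c→6
  n6 'abc': a→7
  n7 'abca': ·  [P2 ends]
  n8 'e': c→9
  n9 'ec': e→10
  n10 'ece': e→11
  n11 'ecee': d→12
  n12 'eceed': e→13
  n13 'eceede': ·  [P3 ends]
  n14 'd': e→15
  n15 'de': a→16
  n16 'dea': c→17
  n17 'deac': ·  [P4 ends]

Failure links (BFS by depth):
  n1('c'): parent n0 fail=0; on 'c' 0 → fail=0;  out ∅∪∅=∅
  n4('a'): parent n0 fail=0; on 'a' 0 → fail=0;  out {5}∪∅={5}
  n8('e'): parent n0 fail=0; on 'e' 0 → fail=0;  out ∅∪∅=∅
  n14('d'): parent n0 fail=0; on 'd' 0 → fail=0;  out ∅∪∅=∅
  n2('cb'): parent n1 fail=0; on 'b' 0 → fail=0;  out {0}∪∅={0}
  n3('ca'): parent n1 fail=0; on 'a' 0 → fail=4;  out {1}∪{5}={1,5}
  n5('ab'): parent n4 fail=0; on 'b' 0 → fail=0;  out ∅∪∅=∅
  n9('ec'): parent n8 fail=0; on 'c' 0 → fail=1;  out ∅∪∅=∅
  n15('de'): parent n14 fail=0; on 'e' 0 → fail=8;  out ∅∪∅=∅
  n6('abc'): parent n5 fail=0; on 'c' 0 → fail=1;  out ∅∪∅=∅
  n10('ece'): parent n9 fail=1; on 'e' 1→0 → fail=8;  out ∅∪∅=∅
  n16('dea'): parent n15 fail=8; on 'a' 8→0 → fail=4;  out ∅∪{5}={5}
  n7('abca'): parent n6 fail=1; on 'a' 1 → fail=3;  out {2}∪{1,5}={1,2,5}
  n11('ecee'): parent n10 fail=8; on 'e' 8→0 → fail=8;  out ∅∪∅=∅
  n17('deac'): parent n16 fail=4; on 'c' 4→0 → fail=1;  out {4}∪∅={4}
  n12('eceed'): parent n11 fail=8; on 'd' 8→0 → fail=14;  out ∅∪∅=∅
  n13('eceede'): parent n12 fail=14; on 'e' 14 → fail=15;  out {3}∪∅={3}

Run:
i=0 'a': node 0→4  emit P5@[0:0]
i=1 'e': node 4→8 (via fail)
i=2 'c': node 8→9
i=3 'e': node 9→10
i=4 'e': node 10→11
i=5 'd': node 11→12
i=6 'e': node 12→13  emit P3@[1:6]
i=7 'd': node 13→14 (via fail)
i=8 'e': node 14→15
i=9 'a': node 15→16  emit P5@[9:9]
i=10 'c': node 16→17  emit P4@[7:10]
i=11 'd': node 17→14 (via fail)
i=12 'e': node 14→15
i=13 'b': node 15→0 (via fail)
i=14 'c': node 0→1
i=15 'b': node 1→2  emit P0@[14:15]
i=16 'c': node 2→1 (via fail)
i=17 'a': node 1→3  emit P1@[16:17],P5@[17:17]
i=18 'a': node 3→4 (via fail)  emit P5@[18:18]
i=19 'c': node 4→1 (via fail)
i=20 'a': node 1→3  emit P1@[19:20],P5@[20:20]
i=21 'e': node 3→8 (via fail)
i=22 'c': node 8→9
i=23 'b': node 9→2 (via fail)  emit P0@[22:23]
i=24 'e': node 2→8 (via fail)
i=25 'c': node 8→9
i=26 'a': node 9→3 (via fail)  emit P1@[25:26],P5@[26:26]
i=27 'd': node 3→14 (via fail)
i=28 'e': node 14→15
i=29 'a': node 15→16  emit P5@[29:29]
i=30 'c': node 16→17  emit P4@[27:30]
i=31 'a': node 17→3 (via fail)  emit P1@[30:31],P5@[31:31]
i=32 'b': node 3→5 (via fail)
i=33 'c': node 5→6
i=34 'a': node 6→7  emit P1@[33:34],P2@[31:34],P5@[34:34]
i=35 'a': node 7→4 (via fail)  emit P5@[35:35]
i=36 'b': node 4→5
i=37 'c': node 5→6
i=38 'a': node 6→7  emit P1@[37:38],P2@[35:38],P5@[38:38]
i=39 'd': node 7→14 (via fail)
i=40 'c': node 14→1 (via fail)
i=41 'c': node 1→1 (via fail)
i=42 'd': node 1→14 (via fail)
i=43 'd': node 14→14 (via fail)
i=44 'a': node 14→4 (via fail)  emit P5@[44:44]
i=45 'e': node 4→8 (via fail)
i=46 'c': node 8→9
i=47 'c': node 9→1 (via fail)
i=48 'b': node 1→2  emit P0@[47:48]
i=49 'c': node 2→1 (via fail)
i=50 'b': node 1→2  emit P0@[49:50]
i=51 'e': node 2→8 (via fail)
i=52 'c': node 8→9
i=53 'e': node 9→10
i=54 'e': node 10→11
i=55 'd': node 11→12
i=56 'e': node 12→13  emit P3@[51:56]
i=57 'e': node 13→8 (via fail)
i=58 'a': node 8→4 (via fail)  emit P5@[58:58]
i=59 'c': node 4→1 (via fail)
i=60 'e': node 1→8 (via fail)
i=61 'd': node 8→14 (via fail)
i=62 'b': node 14→0 (via fail)
i=63 'd': node 0→14
i=64 'c': node 14→1 (via fail)
i=65 'b': node 1→2  emit P0@[64:65]
i=66 'e': node 2→8 (via fail)
i=67 'e': node 8→8 (via fail)
i=68 'a': node 8→4 (via fail)  emit P5@[68:68]
i=69 'b': node 4→5
i=70 'c': node 5→6
i=71 'a': node 6→7  emit P1@[70:71],P2@[68:71],P5@[71:71]
i=72 'c': node 7→1 (via fail)
i=73 'c': node 1→1 (via fail)
i=74 'd': node 1→14 (via fail)
i=75 'c': node 14→1 (via fail)
i=76 'b': node 1→2  emit P0@[75:76]
i=77 'd': node 2→14 (via fail)

Result: [[0,5],[6,3],[9,5],[10,4],[15,0],[17,1],[17,5],[18,5],[20,1],[20,5],[23,0],[26,1],[26,5],[29,5],[30,4],[31,1],[31,5],[34,1],[34,2],[34,5],[35,5],[38,1],[38,2],[38,5],[44,5],[48,0],[50,0],[56,3],[58,5],[65,0],[68,5],[71,1],[71,2],[71,5],[76,0]]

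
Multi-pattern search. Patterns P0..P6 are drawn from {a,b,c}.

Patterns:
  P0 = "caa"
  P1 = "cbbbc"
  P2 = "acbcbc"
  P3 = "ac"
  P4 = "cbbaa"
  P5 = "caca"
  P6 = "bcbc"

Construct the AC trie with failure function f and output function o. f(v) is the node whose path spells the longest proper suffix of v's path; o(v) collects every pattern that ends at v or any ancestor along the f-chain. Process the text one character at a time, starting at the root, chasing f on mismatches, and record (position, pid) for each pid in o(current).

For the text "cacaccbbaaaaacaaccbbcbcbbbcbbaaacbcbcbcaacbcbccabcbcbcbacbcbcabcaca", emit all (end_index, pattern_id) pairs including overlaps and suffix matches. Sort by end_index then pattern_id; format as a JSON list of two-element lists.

Build:
Trie nodes:
  n0 'ε': a→8 b→18 c→1
  n1 'c': a→2 b→4
  n2 'ca': a→3 c→16
  n3 'caa': ·  [P0 ends]
  n4 'cb': b→5
  n5 'cbb': a→14 b→6
  n6 'cbbb': c→7
  n7 'cbbbc': ·  [P1 ends]
  n8 'a': c→9
  n9 'ac': b→10  [P3 ends]
  n10 'acb': c→11
  n11 'acbc': b→12
  n12 'acbcb': c→13
  n13 'acbcbc': ·  [P2 ends]
  n14 'cbba': a→15
  n15 'cbbaa': ·  [P4 ends]
  n16 'cac': a→17
  n17 'caca': ·  [P5 ends]
  n18 'b': c→19
  n19 'bc': b→20
  n20 'bcb': c→21
  n21 'bcbc': ·  [P6 ends]

Failure links (BFS by depth):
  n1('c'): parent n0 fail=0; on 'c' 0 → fail=0;  out ∅∪∅=∅
  n8('a'): parent n0 fail=0; on 'a' 0 → fail=0;  out ∅∪∅=∅
  n18('b'): parent n0 fail=0; on 'b' 0 → fail=0;  out ∅∪∅=∅
  n2('ca'): parent n1 fail=0; on 'a' 0 → fail=8;  out ∅∪∅=∅
  n4('cb'): parent n1 fail=0; on 'b' 0 → fail=18;  out ∅∪∅=∅
  n9('ac'): parent n8 fail=0; on 'c' 0 → fail=1;  out {3}∪∅={3}
  n19('bc'): parent n18 fail=0; on 'c' 0 → fail=1;  out ∅∪∅=∅
  n3('caa'): parent n2 fail=8; on 'a' 8→0 → fail=8;  out {0}∪∅={0}
  n5('cbb'): parent n4 fail=18; on 'b' 18→0 → fail=18;  out ∅∪∅=∅
  n10('acb'): parent n9 fail=1; on 'b' 1 → fail=4;  out ∅∪∅=∅
  n16('cac'): parent n2 fail=8; on 'c' 8 → fail=9;  out ∅∪{3}={3}
  n20('bcb'): parent n19 fail=1; on 'b' 1 → fail=4;  out ∅∪∅=∅
  n6('cbbb'): parent n5 fail=18; on 'b' 18→0 → fail=18;  out ∅∪∅=∅
  n11('acbc'): parent n10 fail=4; on 'c' 4→18 → fail=19;  out ∅∪∅=∅
  n14('cbba'): parent n5 fail=18; on 'a' 18→0 → fail=8;  out ∅∪∅=∅
  n17('caca'): parent n16 fail=9; on 'a' 9→1 → fail=2;  out {5}∪∅={5}
  n21('bcbc'): parent n20 fail=4; on 'c' 4→18 → fail=19;  out {6}∪∅={6}
  n7('cbbbc'): parent n6 fail=18; on 'c' 18 → fail=19;  out {1}∪∅={1}
  n12('acbcb'): parent n11 fail=19; on 'b' 19 → fail=20;  out ∅∪∅=∅
  n15('cbbaa'): parent n14 fail=8; on 'a' 8→0 → fail=8;  out {4}∪∅={4}
  n13('acbcbc'): parent n12 fail=20; on 'c' 20 → fail=21;  out {2}∪{6}={2,6}

Scan:
pos 0 'c': at 1
pos 1 'a': at 2
pos 2 'c': at 16  → match P3@[1:2]
pos 3 'a': at 17  → match P5@[0:3]
pos 4 'c': at 16 ·f  → match P3@[3:4]
pos 5 'c': at 1 ·f
pos 6 'b': at 4
pos 7 'b': at 5
pos 8 'a': at 14
pos 9 'a': at 15  → match P4@[5:9]
pos 10 'a': at 8 ·f
pos 11 'a': at 8 ·f
pos 12 'a': at 8 ·f
pos 13 'c': at 9  → match P3@[12:13]
pos 14 'a': at 2 ·f
pos 15 'a': at 3  → match P0@[13:15]
pos 16 'c': at 9 ·f  → match P3@[15:16]
pos 17 'c': at 1 ·f
pos 18 'b': at 4
pos 19 'b': at 5
pos 20 'c': at 19 ·f
pos 21 'b': at 20
pos 22 'c': at 21  → match P6@[19:22]
pos 23 'b': at 20 ·f
pos 24 'b': at 5 ·f
pos 25 'b': at 6
pos 26 'c': at 7  → match P1@[22:26]
pos 27 'b': at 20 ·f
pos 28 'b': at 5 ·f
pos 29 'a': at 14
pos 30 'a': at 15  → match P4@[26:30]
pos 31 'a': at 8 ·f
pos 32 'c': at 9  → match P3@[31:32]
pos 33 'b': at 10
pos 34 'c': at 11
pos 35 'b': at 12
pos 36 'c': at 13  → match P2@[31:36],P6@[33:36]
pos 37 'b': at 20 ·f
pos 38 'c': at 21  → match P6@[35:38]
pos 39 'a': at 2 ·f
pos 40 'a': at 3  → match P0@[38:40]
pos 41 'c': at 9 ·f  → match P3@[40:41]
pos 42 'b': at 10
pos 43 'c': at 11
pos 44 'b': at 12
pos 45 'c': at 13  → match P2@[40:45],P6@[42:45]
pos 46 'c': at 1 ·f
pos 47 'a': at 2
pos 48 'b': at 18 ·f
pos 49 'c': at 19
pos 50 'b': at 20
pos 51 'c': at 21  → match P6@[48:51]
pos 52 'b': at 20 ·f
pos 53 'c': at 21  → match P6@[50:53]
pos 54 'b': at 20 ·f
pos 55 'a': at 8 ·f
pos 56 'c': at 9  → match P3@[55:56]
pos 57 'b': at 10
pos 58 'c': at 11
pos 59 'b': at 12
pos 60 'c': at 13  → match P2@[55:60],P6@[57:60]
pos 61 'a': at 2 ·f
pos 62 'b': at 18 ·f
pos 63 'c': at 19
pos 64 'a': at 2 ·f
pos 65 'c': at 16  → match P3@[64:65]
pos 66 'a': at 17  → match P5@[63:66]

Matches: [[2,3],[3,5],[4,3],[9,4],[13,3],[15,0],[16,3],[22,6],[26,1],[30,4],[32,3],[36,2],[36,6],[38,6],[40,0],[41,3],[45,2],[45,6],[51,6],[53,6],[56,3],[60,2],[60,6],[65,3],[66,5]]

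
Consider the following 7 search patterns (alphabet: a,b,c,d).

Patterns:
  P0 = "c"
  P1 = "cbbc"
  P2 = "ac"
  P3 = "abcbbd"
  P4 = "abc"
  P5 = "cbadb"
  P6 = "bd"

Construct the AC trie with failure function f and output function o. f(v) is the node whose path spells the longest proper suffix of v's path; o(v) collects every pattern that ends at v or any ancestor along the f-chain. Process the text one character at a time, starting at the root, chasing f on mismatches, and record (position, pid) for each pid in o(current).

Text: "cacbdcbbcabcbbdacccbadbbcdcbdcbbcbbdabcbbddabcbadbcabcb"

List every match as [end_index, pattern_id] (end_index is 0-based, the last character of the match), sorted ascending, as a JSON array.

Construct AC machine:
Trie (insert patterns):
  n0 'ε': a→5 b→15 c→1
  n1 'c': b→2  [P0 ends]
  n2 'cb': a→12 b→3
  n3 'cbb': c→4
  n4 'cbbc': ·  [P1 ends]
  n5 'a': b→7 c→6
  n6 'ac': ·  [P2 ends]
  n7 'ab': c→8
  n8 'abc': b→9  [P4 ends]
  n9 'abcb': b→10
  n10 'abcbb': d→11
  n11 'abcbbd': ·  [P3 ends]
  n12 'cba': d→13
  n13 'cbad': b→14
  n14 'cbadb': ·  [P5 ends]
  n15 'b': d→16
  n16 'bd': ·  [P6 ends]

Failure links (BFS by depth):
  n1('c'): parent n0 fail=0; on 'c' 0 → fail=0;  out {0}∪∅={0}
  n5('a'): parent n0 fail=0; on 'a' 0 → fail=0;  out ∅∪∅=∅
  n15('b'): parent n0 fail=0; on 'b' 0 → fail=0;  out ∅∪∅=∅
  n2('cb'): parent n1 fail=0; on 'b' 0 → fail=15;  out ∅∪∅=∅
  n6('ac'): parent n5 fail=0; on 'c' 0 → fail=1;  out {2}∪{0}={0,2}
  n7('ab'): parent n5 fail=0; on 'b' 0 → fail=15;  out ∅∪∅=∅
  n16('bd'): parent n15 fail=0; on 'd' 0 → fail=0;  out {6}∪∅={6}
  n3('cbb'): parent n2 fail=15; on 'b' 15→0 → fail=15;  out ∅∪∅=∅
  n8('abc'): parent n7 fail=15; on 'c' 15→0 → fail=1;  out {4}∪{0}={0,4}
  n12('cba'): parent n2 fail=15; on 'a' 15→0 → fail=5;  out ∅∪∅=∅
  n4('cbbc'): parent n3 fail=15; on 'c' 15→0 → fail=1;  out {1}∪{0}={0,1}
  n9('abcb'): parent n8 fail=1; on 'b' 1 → fail=2;  out ∅∪∅=∅
  n13('cbad'): parent n12 fail=5; on 'd' 5→0 → fail=0;  out ∅∪∅=∅
  n10('abcbb'): parent n9 fail=2; on 'b' 2 → fail=3;  out ∅∪∅=∅
  n14('cbadb'): parent n13 fail=0; on 'b' 0 → fail=15;  out {5}∪∅={5}
  n11('abcbbd'): parent n10 fail=3; on 'd' 3→15 → fail=16;  out {3}∪{6}={3,6}

Text stream:
pos 0 'c': at 1  ** P0@[0:0]
pos 1 'a': at 5 ·f
pos 2 'c': at 6  ** P0@[2:2],P2@[1:2]
pos 3 'b': at 2 ·f
pos 4 'd': at 16 ·f  ** P6@[3:4]
pos 5 'c': at 1 ·f  ** P0@[5:5]
pos 6 'b': at 2
pos 7 'b': at 3
pos 8 'c': at 4  ** P0@[8:8],P1@[5:8]
pos 9 'a': at 5 ·f
pos 10 'b': at 7
pos 11 'c': at 8  ** P0@[11:11],P4@[9:11]
pos 12 'b': at 9
pos 13 'b': at 10
pos 14 'd': at 11  ** P3@[9:14],P6@[13:14]
pos 15 'a': at 5 ·f
pos 16 'c': at 6  ** P0@[16:16],P2@[15:16]
pos 17 'c': at 1 ·f  ** P0@[17:17]
pos 18 'c': at 1 ·f  ** P0@[18:18]
pos 19 'b': at 2
pos 20 'a': at 12
pos 21 'd': at 13
pos 22 'b': at 14  ** P5@[18:22]
pos 23 'b': at 15 ·f
pos 24 'c': at 1 ·f  ** P0@[24:24]
pos 25 'd': at 0 ·f
pos 26 'c': at 1  ** P0@[26:26]
pos 27 'b': at 2
pos 28 'd': at 16 ·f  ** P6@[27:28]
pos 29 'c': at 1 ·f  ** P0@[29:29]
pos 30 'b': at 2
pos 31 'b': at 3
pos 32 'c': at 4  ** P0@[32:32],P1@[29:32]
pos 33 'b': at 2 ·f
pos 34 'b': at 3
pos 35 'd': at 16 ·f  ** P6@[34:35]
pos 36 'a': at 5 ·f
pos 37 'b': at 7
pos 38 'c': at 8  ** P0@[38:38],P4@[36:38]
pos 39 'b': at 9
pos 40 'b': at 10
pos 41 'd': at 11  ** P3@[36:41],P6@[40:41]
pos 42 'd': at 0 ·f
pos 43 'a': at 5
pos 44 'b': at 7
pos 45 'c': at 8  ** P0@[45:45],P4@[43:45]
pos 46 'b': at 9
pos 47 'a': at 12 ·f
pos 48 'd': at 13
pos 49 'b': at 14  ** P5@[45:49]
pos 50 'c': at 1 ·f  ** P0@[50:50]
pos 51 'a': at 5 ·f
pos 52 'b': at 7
pos 53 'c': at 8  ** P0@[53:53],P4@[51:53]
pos 54 'b': at 9

All matches (sorted): [[0,0],[2,0],[2,2],[4,6],[5,0],[8,0],[8,1],[11,0],[11,4],[14,3],[14,6],[16,0],[16,2],[17,0],[18,0],[22,5],[24,0],[26,0],[28,6],[29,0],[32,0],[32,1],[35,6],[38,0],[38,4],[41,3],[41,6],[45,0],[45,4],[49,5],[50,0],[53,0],[53,4]]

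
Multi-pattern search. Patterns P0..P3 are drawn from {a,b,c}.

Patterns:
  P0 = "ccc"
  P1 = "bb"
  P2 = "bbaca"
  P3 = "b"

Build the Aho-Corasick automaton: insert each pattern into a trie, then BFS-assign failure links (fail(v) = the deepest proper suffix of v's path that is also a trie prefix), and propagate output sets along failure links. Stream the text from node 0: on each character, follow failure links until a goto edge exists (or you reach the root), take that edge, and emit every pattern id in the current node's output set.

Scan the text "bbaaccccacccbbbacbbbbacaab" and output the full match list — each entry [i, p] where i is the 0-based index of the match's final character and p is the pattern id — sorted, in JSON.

Build automaton:
Trie (insert patterns):
  0='ε' goto b→4 c→1
  1='c' goto c→2
  2='cc' goto c→3
  3='ccc' goto ·  [P0 ends]
  4='b' goto b→5  [P3 ends]
  5='bb' goto a→6  [P1 ends]
  6='bba' goto c→7
  7='bbac' goto a→8
  8='bbaca' goto ·  [P2 ends]

Failure links (BFS by depth):
  fail(1) 'c': from fail(0)=0 chase 'c': 0 ⇒ 0;  out=∅∪out(0)=∅
  fail(4) 'b': from fail(0)=0 chase 'b': 0 ⇒ 0;  out={3}∪out(0)={3}
  fail(2) 'cc': from fail(1)=0 chase 'c': 0 ⇒ 1;  out=∅∪out(1)=∅
  fail(5) 'bb': from fail(4)=0 chase 'b': 0 ⇒ 4;  out={1}∪out(4)={1,3}
  fail(3) 'ccc': from fail(2)=1 chase 'c': 1 ⇒ 2;  out={0}∪out(2)={0}
  fail(6) 'bba': from fail(5)=4 chase 'a': 4→0 ⇒ 0;  out=∅∪out(0)=∅
  fail(7) 'bbac': from fail(6)=0 chase 'c': 0 ⇒ 1;  out=∅∪out(1)=∅
  fail(8) 'bbaca': from fail(7)=1 chase 'a': 1→0 ⇒ 0;  out={2}∪out(0)={2}

Run:
pos 0 'b': at 4  → match P3@[0:0]
pos 1 'b': at 5  → match P1@[0:1],P3@[1:1]
pos 2 'a': at 6
pos 3 'a': at 0 ·f
pos 4 'c': at 1
pos 5 'c': at 2
pos 6 'c': at 3  → match P0@[4:6]
pos 7 'c': at 3 ·f  → match P0@[5:7]
pos 8 'a': at 0 ·f
pos 9 'c': at 1
pos 10 'c': at 2
pos 11 'c': at 3  → match P0@[9:11]
pos 12 'b': at 4 ·f  → match P3@[12:12]
pos 13 'b': at 5  → match P1@[12:13],P3@[13:13]
pos 14 'b': at 5 ·f  → match P1@[13:14],P3@[14:14]
pos 15 'a': at 6
pos 16 'c': at 7
pos 17 'b': at 4 ·f  → match P3@[17:17]
pos 18 'b': at 5  → match P1@[17:18],P3@[18:18]
pos 19 'b': at 5 ·f  → match P1@[18:19],P3@[19:19]
pos 20 'b': at 5 ·f  → match P1@[19:20],P3@[20:20]
pos 21 'a': at 6
pos 22 'c': at 7
pos 23 'a': at 8  → match P2@[19:23]
pos 24 'a': at 0 ·f
pos 25 'b': at 4  → match P3@[25:25]

Result: [[0,3],[1,1],[1,3],[6,0],[7,0],[11,0],[12,3],[13,1],[13,3],[14,1],[14,3],[17,3],[18,1],[18,3],[19,1],[19,3],[20,1],[20,3],[23,2],[25,3]]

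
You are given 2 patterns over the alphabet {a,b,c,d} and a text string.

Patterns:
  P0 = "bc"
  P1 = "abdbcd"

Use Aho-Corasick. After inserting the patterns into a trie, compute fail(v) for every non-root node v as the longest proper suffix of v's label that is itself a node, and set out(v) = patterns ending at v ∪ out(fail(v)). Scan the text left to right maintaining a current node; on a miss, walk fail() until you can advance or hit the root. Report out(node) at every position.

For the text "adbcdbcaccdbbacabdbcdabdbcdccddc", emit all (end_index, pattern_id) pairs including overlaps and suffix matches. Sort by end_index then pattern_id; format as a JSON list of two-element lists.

Build:
Trie nodes:
  n0 'ε': a→3 b→1
  n1 'b': c→2
  n2 'bc': ·  [P0 ends]
  n3 'a': b→4
  n4 'ab': d→5
  n5 'abd': b→6
  n6 'abdb': c→7
  n7 'abdbc': d→8
  n8 'abdbcd': ·  [P1 ends]

BFS fail/out derivation:
  fail(1) 'b': from fail(0)=0 chase 'b': 0 ⇒ 0;  out=∅∪out(0)=∅
  fail(3) 'a': from fail(0)=0 chase 'a': 0 ⇒ 0;  out=∅∪out(0)=∅
  fail(2) 'bc': from fail(1)=0 chase 'c': 0 ⇒ 0;  out={0}∪out(0)={0}
  fail(4) 'ab': from fail(3)=0 chase 'b': 0 ⇒ 1;  out=∅∪out(1)=∅
  fail(5) 'abd': from fail(4)=1 chase 'd': 1→0 ⇒ 0;  out=∅∪out(0)=∅
  fail(6) 'abdb': from fail(5)=0 chase 'b': 0 ⇒ 1;  out=∅∪out(1)=∅
  fail(7) 'abdbc': from fail(6)=1 chase 'c': 1 ⇒ 2;  out=∅∪out(2)={0}
  fail(8) 'abdbcd': from fail(7)=2 chase 'd': 2→0 ⇒ 0;  out={1}∪out(0)={1}

Scan:
[0] read 'a'  n0⇒n3
[1] read 'd'  n3⇒n0 (fail-walked)
[2] read 'b'  n0⇒n1
[3] read 'c'  n1⇒n2  ** P0@[2:3]
[4] read 'd'  n2⇒n0 (fail-walked)
[5] read 'b'  n0⇒n1
[6] read 'c'  n1⇒n2  ** P0@[5:6]
[7] read 'a'  n2⇒n3 (fail-walked)
[8] read 'c'  n3⇒n0 (fail-walked)
[9] read 'c'  n0⇒n0
[10] read 'd'  n0⇒n0
[11] read 'b'  n0⇒n1
[12] read 'b'  n1⇒n1 (fail-walked)
[13] read 'a'  n1⇒n3 (fail-walked)
[14] read 'c'  n3⇒n0 (fail-walked)
[15] read 'a'  n0⇒n3
[16] read 'b'  n3⇒n4
[17] read 'd'  n4⇒n5
[18] read 'b'  n5⇒n6
[19] read 'c'  n6⇒n7  ** P0@[18:19]
[20] read 'd'  n7⇒n8  ** P1@[15:20]
[21] read 'a'  n8⇒n3 (fail-walked)
[22] read 'b'  n3⇒n4
[23] read 'd'  n4⇒n5
[24] read 'b'  n5⇒n6
[25] read 'c'  n6⇒n7  ** P0@[24:25]
[26] read 'd'  n7⇒n8  ** P1@[21:26]
[27] read 'c'  n8⇒n0 (fail-walked)
[28] read 'c'  n0⇒n0
[29] read 'd'  n0⇒n0
[30] read 'd'  n0⇒n0
[31] read 'c'  n0⇒n0

All matches (sorted): [[3,0],[6,0],[19,0],[20,1],[25,0],[26,1]]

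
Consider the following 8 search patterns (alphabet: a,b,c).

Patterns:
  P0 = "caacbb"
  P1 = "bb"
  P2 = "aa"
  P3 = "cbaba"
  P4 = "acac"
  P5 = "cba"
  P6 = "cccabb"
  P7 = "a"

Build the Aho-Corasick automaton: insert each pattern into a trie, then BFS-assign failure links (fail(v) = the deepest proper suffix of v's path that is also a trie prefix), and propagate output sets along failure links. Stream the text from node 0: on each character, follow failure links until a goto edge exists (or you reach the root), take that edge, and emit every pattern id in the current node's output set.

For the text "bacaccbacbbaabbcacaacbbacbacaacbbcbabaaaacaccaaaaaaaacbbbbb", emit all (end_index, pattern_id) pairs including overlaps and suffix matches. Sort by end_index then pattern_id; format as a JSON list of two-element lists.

Build:
Trie (insert patterns):
  0='ε' goto a→9 b→7 c→1
  1='c' goto a→2 b→11 c→18
  2='ca' goto a→3
  3='caa' goto c→4
  4='caac' goto b→5
  5='caacb' goto b→6
  6='caacbb' goto ·  [P0 ends]
  7='b' goto b→8
  8='bb' goto ·  [P1 ends]
  9='a' goto a→10 c→15  [P7 ends]
  10='aa' goto ·  [P2 ends]
  11='cb' goto a→12
  12='cba' goto b→13  [P5 ends]
  13='cbab' goto a→14
  14='cbaba' goto ·  [P3 ends]
  15='ac' goto a→16
  16='aca' goto c→17
  17='acac' goto ·  [P4 ends]
  18='cc' goto c→19
  19='ccc' goto a→20
  20='ccca' goto b→21
  21='cccab' goto b→22
  22='cccabb' goto ·  [P6 ends]

Failure links (BFS by depth):
  fail(1) 'c': from fail(0)=0 chase 'c': 0 ⇒ 0;  out=∅∪out(0)=∅
  fail(7) 'b': from fail(0)=0 chase 'b': 0 ⇒ 0;  out=∅∪out(0)=∅
  fail(9) 'a': from fail(0)=0 chase 'a': 0 ⇒ 0;  out={7}∪out(0)={7}
  fail(2) 'ca': from fail(1)=0 chase 'a': 0 ⇒ 9;  out=∅∪out(9)={7}
  fail(8) 'bb': from fail(7)=0 chase 'b': 0 ⇒ 7;  out={1}∪out(7)={1}
  fail(10) 'aa': from fail(9)=0 chase 'a': 0 ⇒ 9;  out={2}∪out(9)={2,7}
  fail(11) 'cb': from fail(1)=0 chase 'b': 0 ⇒ 7;  out=∅∪out(7)=∅
  fail(15) 'ac': from fail(9)=0 chase 'c': 0 ⇒ 1;  out=∅∪out(1)=∅
  fail(18) 'cc': from fail(1)=0 chase 'c': 0 ⇒ 1;  out=∅∪out(1)=∅
  fail(3) 'caa': from fail(2)=9 chase 'a': 9 ⇒ 10;  out=∅∪out(10)={2,7}
  fail(12) 'cba': from fail(11)=7 chase 'a': 7→0 ⇒ 9;  out={5}∪out(9)={5,7}
  fail(16) 'aca': from fail(15)=1 chase 'a': 1 ⇒ 2;  out=∅∪out(2)={7}
  fail(19) 'ccc': from fail(18)=1 chase 'c': 1 ⇒ 18;  out=∅∪out(18)=∅
  fail(4) 'caac': from fail(3)=10 chase 'c': 10→9 ⇒ 15;  out=∅∪out(15)=∅
  fail(13) 'cbab': from fail(12)=9 chase 'b': 9→0 ⇒ 7;  out=∅∪out(7)=∅
  fail(17) 'acac': from fail(16)=2 chase 'c': 2→9 ⇒ 15;  out={4}∪out(15)={4}
  fail(20) 'ccca': from fail(19)=18 chase 'a': 18→1 ⇒ 2;  out=∅∪out(2)={7}
  fail(5) 'caacb': from fail(4)=15 chase 'b': 15→1 ⇒ 11;  out=∅∪out(11)=∅
  fail(14) 'cbaba': from fail(13)=7 chase 'a': 7→0 ⇒ 9;  out={3}∪out(9)={3,7}
  fail(21) 'cccab': from fail(20)=2 chase 'b': 2→9→0 ⇒ 7;  out=∅∪out(7)=∅
  fail(6) 'caacbb': from fail(5)=11 chase 'b': 11→7 ⇒ 8;  out={0}∪out(8)={0,1}
  fail(22) 'cccabb': from fail(21)=7 chase 'b': 7 ⇒ 8;  out={6}∪out(8)={1,6}

Text stream:
i=0 'b': node 0→7
i=1 'a': node 7→9 (via fail)  → match P7@[1:1]
i=2 'c': node 9→15
i=3 'a': node 15→16  → match P7@[3:3]
i=4 'c': node 16→17  → match P4@[1:4]
i=5 'c': node 17→18 (via fail)
i=6 'b': node 18→11 (via fail)
i=7 'a': node 11→12  → match P5@[5:7],P7@[7:7]
i=8 'c': node 12→15 (via fail)
i=9 'b': node 15→11 (via fail)
i=10 'b': node 11→8 (via fail)  → match P1@[9:10]
i=11 'a': node 8→9 (via fail)  → match P7@[11:11]
i=12 'a': node 9→10  → match P2@[11:12],P7@[12:12]
i=13 'b': node 10→7 (via fail)
i=14 'b': node 7→8  → match P1@[13:14]
i=15 'c': node 8→1 (via fail)
i=16 'a': node 1→2  → match P7@[16:16]
i=17 'c': node 2→15 (via fail)
i=18 'a': node 15→16  → match P7@[18:18]
i=19 'a': node 16→3 (via fail)  → match P2@[18:19],P7@[19:19]
i=20 'c': node 3→4
i=21 'b': node 4→5
i=22 'b': node 5→6  → match P0@[17:22],P1@[21:22]
i=23 'a': node 6→9 (via fail)  → match P7@[23:23]
i=24 'c': node 9→15
i=25 'b': node 15→11 (via fail)
i=26 'a': node 11→12  → match P5@[24:26],P7@[26:26]
i=27 'c': node 12→15 (via fail)
i=28 'a': node 15→16  → match P7@[28:28]
i=29 'a': node 16→3 (via fail)  → match P2@[28:29],P7@[29:29]
i=30 'c': node 3→4
i=31 'b': node 4→5
i=32 'b': node 5→6  → match P0@[27:32],P1@[31:32]
i=33 'c': node 6→1 (via fail)
i=34 'b': node 1→11
i=35 'a': node 11→12  → match P5@[33:35],P7@[35:35]
i=36 'b': node 12→13
i=37 'a': node 13→14  → match P3@[33:37],P7@[37:37]
i=38 'a': node 14→10 (via fail)  → match P2@[37:38],P7@[38:38]
i=39 'a': node 10→10 (via fail)  → match P2@[38:39],P7@[39:39]
i=40 'a': node 10→10 (via fail)  → match P2@[39:40],P7@[40:40]
i=41 'c': node 10→15 (via fail)
i=42 'a': node 15→16  → match P7@[42:42]
i=43 'c': node 16→17  → match P4@[40:43]
i=44 'c': node 17→18 (via fail)
i=45 'a': node 18→2 (via fail)  → match P7@[45:45]
i=46 'a': node 2→3  → match P2@[45:46],P7@[46:46]
i=47 'a': node 3→10 (via fail)  → match P2@[46:47],P7@[47:47]
i=48 'a': node 10→10 (via fail)  → match P2@[47:48],P7@[48:48]
i=49 'a': node 10→10 (via fail)  → match P2@[48:49],P7@[49:49]
i=50 'a': node 10→10 (via fail)  → match P2@[49:50],P7@[50:50]
i=51 'a': node 10→10 (via fail)  → match P2@[50:51],P7@[51:51]
i=52 'a': node 10→10 (via fail)  → match P2@[51:52],P7@[52:52]
i=53 'c': node 10→15 (via fail)
i=54 'b': node 15→11 (via fail)
i=55 'b': node 11→8 (via fail)  → match P1@[54:55]
i=56 'b': node 8→8 (via fail)  → match P1@[55:56]
i=57 'b': node 8→8 (via fail)  → match P1@[56:57]
i=58 'b': node 8→8 (via fail)  → match P1@[57:58]

All matches (sorted): [[1,7],[3,7],[4,4],[7,5],[7,7],[10,1],[11,7],[12,2],[12,7],[14,1],[16,7],[18,7],[19,2],[19,7],[22,0],[22,1],[23,7],[26,5],[26,7],[28,7],[29,2],[29,7],[32,0],[32,1],[35,5],[35,7],[37,3],[37,7],[38,2],[38,7],[39,2],[39,7],[40,2],[40,7],[42,7],[43,4],[45,7],[46,2],[46,7],[47,2],[47,7],[48,2],[48,7],[49,2],[49,7],[50,2],[50,7],[51,2],[51,7],[52,2],[52,7],[55,1],[56,1],[57,1],[58,1]]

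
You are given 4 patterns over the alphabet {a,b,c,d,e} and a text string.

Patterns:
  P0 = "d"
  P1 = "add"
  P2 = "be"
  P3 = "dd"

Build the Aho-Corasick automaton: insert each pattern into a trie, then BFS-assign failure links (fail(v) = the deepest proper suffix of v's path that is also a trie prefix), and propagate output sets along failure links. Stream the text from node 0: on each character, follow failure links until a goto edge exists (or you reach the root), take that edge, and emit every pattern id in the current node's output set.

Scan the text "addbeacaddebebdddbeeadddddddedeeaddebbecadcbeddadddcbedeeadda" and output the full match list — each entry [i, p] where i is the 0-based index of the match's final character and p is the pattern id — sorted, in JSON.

Build automaton:
Trie (insert patterns):
  n0 'ε': a→2 b→5 d→1
  n1 'd': d→7  [P0 ends]
  n2 'a': d→3
  n3 'ad': d→4
  n4 'add': ·  [P1 ends]
  n5 'b': e→6
  n6 'be': ·  [P2 ends]
  n7 'dd': ·  [P3 ends]

BFS fail/out derivation:
  n1('d'): parent n0 fail=0; on 'd' 0 → fail=0;  out {0}∪∅={0}
  n2('a'): parent n0 fail=0; on 'a' 0 → fail=0;  out ∅∪∅=∅
  n5('b'): parent n0 fail=0; on 'b' 0 → fail=0;  out ∅∪∅=∅
  n3('ad'): parent n2 fail=0; on 'd' 0 → fail=1;  out ∅∪{0}={0}
  n6('be'): parent n5 fail=0; on 'e' 0 → fail=0;  out {2}∪∅={2}
  n7('dd'): parent n1 fail=0; on 'd' 0 → fail=1;  out {3}∪{0}={0,3}
  n4('add'): parent n3 fail=1; on 'd' 1 → fail=7;  out {1}∪{0,3}={0,1,3}

Scan:
pos 0 'a': at 2
pos 1 'd': at 3  ** P0@[1:1]
pos 2 'd': at 4  ** P0@[2:2],P1@[0:2],P3@[1:2]
pos 3 'b': at 5 (via fail)
pos 4 'e': at 6  ** P2@[3:4]
pos 5 'a': at 2 (via fail)
pos 6 'c': at 0 (via fail)
pos 7 'a': at 2
pos 8 'd': at 3  ** P0@[8:8]
pos 9 'd': at 4  ** P0@[9:9],P1@[7:9],P3@[8:9]
pos 10 'e': at 0 (via fail)
pos 11 'b': at 5
pos 12 'e': at 6  ** P2@[11:12]
pos 13 'b': at 5 (via fail)
pos 14 'd': at 1 (via fail)  ** P0@[14:14]
pos 15 'd': at 7  ** P0@[15:15],P3@[14:15]
pos 16 'd': at 7 (via fail)  ** P0@[16:16],P3@[15:16]
pos 17 'b': at 5 (via fail)
pos 18 'e': at 6  ** P2@[17:18]
pos 19 'e': at 0 (via fail)
pos 20 'a': at 2
pos 21 'd': at 3  ** P0@[21:21]
pos 22 'd': at 4  ** P0@[22:22],P1@[20:22],P3@[21:22]
pos 23 'd': at 7 (via fail)  ** P0@[23:23],P3@[22:23]
pos 24 'd': at 7 (via fail)  ** P0@[24:24],P3@[23:24]
pos 25 'd': at 7 (via fail)  ** P0@[25:25],P3@[24:25]
pos 26 'd': at 7 (via fail)  ** P0@[26:26],P3@[25:26]
pos 27 'd': at 7 (via fail)  ** P0@[27:27],P3@[26:27]
pos 28 'e': at 0 (via fail)
pos 29 'd': at 1  ** P0@[29:29]
pos 30 'e': at 0 (via fail)
pos 31 'e': at 0
pos 32 'a': at 2
pos 33 'd': at 3  ** P0@[33:33]
pos 34 'd': at 4  ** P0@[34:34],P1@[32:34],P3@[33:34]
pos 35 'e': at 0 (via fail)
pos 36 'b': at 5
pos 37 'b': at 5 (via fail)
pos 38 'e': at 6  ** P2@[37:38]
pos 39 'c': at 0 (via fail)
pos 40 'a': at 2
pos 41 'd': at 3  ** P0@[41:41]
pos 42 'c': at 0 (via fail)
pos 43 'b': at 5
pos 44 'e': at 6  ** P2@[43:44]
pos 45 'd': at 1 (via fail)  ** P0@[45:45]
pos 46 'd': at 7  ** P0@[46:46],P3@[45:46]
pos 47 'a': at 2 (via fail)
pos 48 'd': at 3  ** P0@[48:48]
pos 49 'd': at 4  ** P0@[49:49],P1@[47:49],P3@[48:49]
pos 50 'd': at 7 (via fail)  ** P0@[50:50],P3@[49:50]
pos 51 'c': at 0 (via fail)
pos 52 'b': at 5
pos 53 'e': at 6  ** P2@[52:53]
pos 54 'd': at 1 (via fail)  ** P0@[54:54]
pos 55 'e': at 0 (via fail)
pos 56 'e': at 0
pos 57 'a': at 2
pos 58 'd': at 3  ** P0@[58:58]
pos 59 'd': at 4  ** P0@[59:59],P1@[57:59],P3@[58:59]
pos 60 'a': at 2 (via fail)

Result: [[1,0],[2,0],[2,1],[2,3],[4,2],[8,0],[9,0],[9,1],[9,3],[12,2],[14,0],[15,0],[15,3],[16,0],[16,3],[18,2],[21,0],[22,0],[22,1],[22,3],[23,0],[23,3],[24,0],[24,3],[25,0],[25,3],[26,0],[26,3],[27,0],[27,3],[29,0],[33,0],[34,0],[34,1],[34,3],[38,2],[41,0],[44,2],[45,0],[46,0],[46,3],[48,0],[49,0],[49,1],[49,3],[50,0],[50,3],[53,2],[54,0],[58,0],[59,0],[59,1],[59,3]]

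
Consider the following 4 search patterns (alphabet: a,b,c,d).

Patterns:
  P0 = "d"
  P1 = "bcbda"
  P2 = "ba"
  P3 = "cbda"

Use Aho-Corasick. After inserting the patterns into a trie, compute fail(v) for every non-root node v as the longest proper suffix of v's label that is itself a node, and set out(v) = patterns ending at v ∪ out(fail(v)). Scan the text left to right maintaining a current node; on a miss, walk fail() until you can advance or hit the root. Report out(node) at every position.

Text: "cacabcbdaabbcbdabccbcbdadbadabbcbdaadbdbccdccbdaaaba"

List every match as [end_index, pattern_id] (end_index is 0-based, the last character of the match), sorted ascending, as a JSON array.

Build automaton:
Trie nodes:
  n0 'ε': b→2 c→8 d→1
  n1 'd': ·  ←P0
  n2 'b': a→7 c→3
  n3 'bc': b→4
  n4 'bcb': d→5
  n5 'bcbd': a→6
  n6 'bcbda': ·  ←P1
  n7 'ba': ·  ←P2
  n8 'c': b→9
  n9 'cb': d→10
  n10 'cbd': a→11
  n11 'cbda': ·  ←P3

BFS fail/out derivation:
  n1('d'): parent n0 fail=0; on 'd' 0 → fail=0;  out {0}∪∅={0}
  n2('b'): parent n0 fail=0; on 'b' 0 → fail=0;  out ∅∪∅=∅
  n8('c'): parent n0 fail=0; on 'c' 0 → fail=0;  out ∅∪∅=∅
  n3('bc'): parent n2 fail=0; on 'c' 0 → fail=8;  out ∅∪∅=∅
  n7('ba'): parent n2 fail=0; on 'a' 0 → fail=0;  out {2}∪∅={2}
  n9('cb'): parent n8 fail=0; on 'b' 0 → fail=2;  out ∅∪∅=∅
  n4('bcb'): parent n3 fail=8; on 'b' 8 → fail=9;  out ∅∪∅=∅
  n10('cbd'): parent n9 fail=2; on 'd' 2→0 → fail=1;  out ∅∪{0}={0}
  n5('bcbd'): parent n4 fail=9; on 'd' 9 → fail=10;  out ∅∪{0}={0}
  n11('cbda'): parent n10 fail=1; on 'a' 1→0 → fail=0;  out {3}∪∅={3}
  n6('bcbda'): parent n5 fail=10; on 'a' 10 → fail=11;  out {1}∪{3}={1,3}

Text stream:
i=0 'c': node 0→8
i=1 'a': node 8→0 (via fail)
i=2 'c': node 0→8
i=3 'a': node 8→0 (via fail)
i=4 'b': node 0→2
i=5 'c': node 2→3
i=6 'b': node 3→4
i=7 'd': node 4→5  → match P0@[7:7]
i=8 'a': node 5→6  → match P1@[4:8],P3@[5:8]
i=9 'a': node 6→0 (via fail)
i=10 'b': node 0→2
i=11 'b': node 2→2 (via fail)
i=12 'c': node 2→3
i=13 'b': node 3→4
i=14 'd': node 4→5  → match P0@[14:14]
i=15 'a': node 5→6  → match P1@[11:15],P3@[12:15]
i=16 'b': node 6→2 (via fail)
i=17 'c': node 2→3
i=18 'c': node 3→8 (via fail)
i=19 'b': node 8→9
i=20 'c': node 9→3 (via fail)
i=21 'b': node 3→4
i=22 'd': node 4→5  → match P0@[22:22]
i=23 'a': node 5→6  → match P1@[19:23],P3@[20:23]
i=24 'd': node 6→1 (via fail)  → match P0@[24:24]
i=25 'b': node 1→2 (via fail)
i=26 'a': node 2→7  → match P2@[25:26]
i=27 'd': node 7→1 (via fail)  → match P0@[27:27]
i=28 'a': node 1→0 (via fail)
i=29 'b': node 0→2
i=30 'b': node 2→2 (via fail)
i=31 'c': node 2→3
i=32 'b': node 3→4
i=33 'd': node 4→5  → match P0@[33:33]
i=34 'a': node 5→6  → match P1@[30:34],P3@[31:34]
i=35 'a': node 6→0 (via fail)
i=36 'd': node 0→1  → match P0@[36:36]
i=37 'b': node 1→2 (via fail)
i=38 'd': node 2→1 (via fail)  → match P0@[38:38]
i=39 'b': node 1→2 (via fail)
i=40 'c': node 2→3
i=41 'c': node 3→8 (via fail)
i=42 'd': node 8→1 (via fail)  → match P0@[42:42]
i=43 'c': node 1→8 (via fail)
i=44 'c': node 8→8 (via fail)
i=45 'b': node 8→9
i=46 'd': node 9→10  → match P0@[46:46]
i=47 'a': node 10→11  → match P3@[44:47]
i=48 'a': node 11→0 (via fail)
i=49 'a': node 0→0
i=50 'b': node 0→2
i=51 'a': node 2→7  → match P2@[50:51]

Result: [[7,0],[8,1],[8,3],[14,0],[15,1],[15,3],[22,0],[23,1],[23,3],[24,0],[26,2],[27,0],[33,0],[34,1],[34,3],[36,0],[38,0],[42,0],[46,0],[47,3],[51,2]]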